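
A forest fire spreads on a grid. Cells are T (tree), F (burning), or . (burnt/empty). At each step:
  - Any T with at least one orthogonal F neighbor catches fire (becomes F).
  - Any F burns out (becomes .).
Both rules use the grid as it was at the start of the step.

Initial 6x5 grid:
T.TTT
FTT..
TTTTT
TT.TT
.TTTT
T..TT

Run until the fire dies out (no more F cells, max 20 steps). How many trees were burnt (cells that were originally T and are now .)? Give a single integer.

Answer: 21

Derivation:
Step 1: +3 fires, +1 burnt (F count now 3)
Step 2: +3 fires, +3 burnt (F count now 3)
Step 3: +3 fires, +3 burnt (F count now 3)
Step 4: +3 fires, +3 burnt (F count now 3)
Step 5: +4 fires, +3 burnt (F count now 4)
Step 6: +2 fires, +4 burnt (F count now 2)
Step 7: +2 fires, +2 burnt (F count now 2)
Step 8: +1 fires, +2 burnt (F count now 1)
Step 9: +0 fires, +1 burnt (F count now 0)
Fire out after step 9
Initially T: 22, now '.': 29
Total burnt (originally-T cells now '.'): 21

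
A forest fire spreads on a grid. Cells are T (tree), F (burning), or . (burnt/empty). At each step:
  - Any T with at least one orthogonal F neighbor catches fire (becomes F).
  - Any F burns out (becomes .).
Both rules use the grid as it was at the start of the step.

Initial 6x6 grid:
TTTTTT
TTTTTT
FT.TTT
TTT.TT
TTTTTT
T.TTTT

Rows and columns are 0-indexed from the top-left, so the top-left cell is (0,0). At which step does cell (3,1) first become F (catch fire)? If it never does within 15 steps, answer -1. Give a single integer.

Step 1: cell (3,1)='T' (+3 fires, +1 burnt)
Step 2: cell (3,1)='F' (+4 fires, +3 burnt)
  -> target ignites at step 2
Step 3: cell (3,1)='.' (+5 fires, +4 burnt)
Step 4: cell (3,1)='.' (+3 fires, +5 burnt)
Step 5: cell (3,1)='.' (+5 fires, +3 burnt)
Step 6: cell (3,1)='.' (+5 fires, +5 burnt)
Step 7: cell (3,1)='.' (+5 fires, +5 burnt)
Step 8: cell (3,1)='.' (+2 fires, +5 burnt)
Step 9: cell (3,1)='.' (+0 fires, +2 burnt)
  fire out at step 9

2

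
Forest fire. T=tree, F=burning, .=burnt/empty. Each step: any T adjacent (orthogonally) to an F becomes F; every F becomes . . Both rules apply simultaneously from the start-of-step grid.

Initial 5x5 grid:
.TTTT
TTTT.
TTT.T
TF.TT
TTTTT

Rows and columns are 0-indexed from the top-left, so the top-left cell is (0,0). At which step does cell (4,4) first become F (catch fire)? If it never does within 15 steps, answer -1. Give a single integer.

Step 1: cell (4,4)='T' (+3 fires, +1 burnt)
Step 2: cell (4,4)='T' (+5 fires, +3 burnt)
Step 3: cell (4,4)='T' (+4 fires, +5 burnt)
Step 4: cell (4,4)='F' (+4 fires, +4 burnt)
  -> target ignites at step 4
Step 5: cell (4,4)='.' (+2 fires, +4 burnt)
Step 6: cell (4,4)='.' (+2 fires, +2 burnt)
Step 7: cell (4,4)='.' (+0 fires, +2 burnt)
  fire out at step 7

4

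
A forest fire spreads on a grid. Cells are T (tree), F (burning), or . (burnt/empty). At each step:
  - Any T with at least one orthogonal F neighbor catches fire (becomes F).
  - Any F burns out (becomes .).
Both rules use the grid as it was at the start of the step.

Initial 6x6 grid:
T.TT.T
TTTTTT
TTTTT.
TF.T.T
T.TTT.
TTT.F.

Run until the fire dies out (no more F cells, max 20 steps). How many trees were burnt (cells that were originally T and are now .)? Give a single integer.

Step 1: +3 fires, +2 burnt (F count now 3)
Step 2: +5 fires, +3 burnt (F count now 5)
Step 3: +6 fires, +5 burnt (F count now 6)
Step 4: +6 fires, +6 burnt (F count now 6)
Step 5: +2 fires, +6 burnt (F count now 2)
Step 6: +1 fires, +2 burnt (F count now 1)
Step 7: +1 fires, +1 burnt (F count now 1)
Step 8: +0 fires, +1 burnt (F count now 0)
Fire out after step 8
Initially T: 25, now '.': 35
Total burnt (originally-T cells now '.'): 24

Answer: 24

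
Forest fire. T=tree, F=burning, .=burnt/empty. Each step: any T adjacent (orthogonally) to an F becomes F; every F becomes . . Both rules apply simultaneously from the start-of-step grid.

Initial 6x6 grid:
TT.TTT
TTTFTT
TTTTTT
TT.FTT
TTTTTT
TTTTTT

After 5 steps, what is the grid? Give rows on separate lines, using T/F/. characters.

Step 1: 6 trees catch fire, 2 burn out
  TT.FTT
  TTF.FT
  TTTFTT
  TT..FT
  TTTFTT
  TTTTTT
Step 2: 9 trees catch fire, 6 burn out
  TT..FT
  TF...F
  TTF.FT
  TT...F
  TTF.FT
  TTTFTT
Step 3: 9 trees catch fire, 9 burn out
  TF...F
  F.....
  TF...F
  TT....
  TF...F
  TTF.FT
Step 4: 6 trees catch fire, 9 burn out
  F.....
  ......
  F.....
  TF....
  F.....
  TF...F
Step 5: 2 trees catch fire, 6 burn out
  ......
  ......
  ......
  F.....
  ......
  F.....

......
......
......
F.....
......
F.....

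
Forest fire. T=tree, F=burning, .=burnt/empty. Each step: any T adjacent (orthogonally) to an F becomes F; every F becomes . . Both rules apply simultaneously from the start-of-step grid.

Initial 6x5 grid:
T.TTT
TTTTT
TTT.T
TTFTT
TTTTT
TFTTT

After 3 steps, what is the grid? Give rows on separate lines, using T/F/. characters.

Step 1: 7 trees catch fire, 2 burn out
  T.TTT
  TTTTT
  TTF.T
  TF.FT
  TFFTT
  F.FTT
Step 2: 7 trees catch fire, 7 burn out
  T.TTT
  TTFTT
  TF..T
  F...F
  F..FT
  ...FT
Step 3: 7 trees catch fire, 7 burn out
  T.FTT
  TF.FT
  F...F
  .....
  ....F
  ....F

T.FTT
TF.FT
F...F
.....
....F
....F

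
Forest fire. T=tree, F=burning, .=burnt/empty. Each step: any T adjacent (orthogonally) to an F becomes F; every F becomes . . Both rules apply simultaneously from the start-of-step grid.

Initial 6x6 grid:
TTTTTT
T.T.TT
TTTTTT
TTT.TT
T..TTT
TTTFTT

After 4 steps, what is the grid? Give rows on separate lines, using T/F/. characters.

Step 1: 3 trees catch fire, 1 burn out
  TTTTTT
  T.T.TT
  TTTTTT
  TTT.TT
  T..FTT
  TTF.FT
Step 2: 3 trees catch fire, 3 burn out
  TTTTTT
  T.T.TT
  TTTTTT
  TTT.TT
  T...FT
  TF...F
Step 3: 3 trees catch fire, 3 burn out
  TTTTTT
  T.T.TT
  TTTTTT
  TTT.FT
  T....F
  F.....
Step 4: 3 trees catch fire, 3 burn out
  TTTTTT
  T.T.TT
  TTTTFT
  TTT..F
  F.....
  ......

TTTTTT
T.T.TT
TTTTFT
TTT..F
F.....
......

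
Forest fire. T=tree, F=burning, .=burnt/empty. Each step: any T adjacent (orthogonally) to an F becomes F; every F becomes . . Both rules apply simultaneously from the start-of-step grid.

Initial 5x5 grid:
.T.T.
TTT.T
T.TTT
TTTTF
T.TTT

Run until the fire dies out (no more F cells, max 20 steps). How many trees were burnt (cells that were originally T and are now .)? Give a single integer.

Answer: 17

Derivation:
Step 1: +3 fires, +1 burnt (F count now 3)
Step 2: +4 fires, +3 burnt (F count now 4)
Step 3: +3 fires, +4 burnt (F count now 3)
Step 4: +2 fires, +3 burnt (F count now 2)
Step 5: +3 fires, +2 burnt (F count now 3)
Step 6: +2 fires, +3 burnt (F count now 2)
Step 7: +0 fires, +2 burnt (F count now 0)
Fire out after step 7
Initially T: 18, now '.': 24
Total burnt (originally-T cells now '.'): 17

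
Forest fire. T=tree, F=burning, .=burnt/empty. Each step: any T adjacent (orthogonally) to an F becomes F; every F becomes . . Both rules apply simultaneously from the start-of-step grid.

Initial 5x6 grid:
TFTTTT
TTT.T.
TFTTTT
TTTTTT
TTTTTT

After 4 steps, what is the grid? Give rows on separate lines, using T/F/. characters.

Step 1: 6 trees catch fire, 2 burn out
  F.FTTT
  TFT.T.
  F.FTTT
  TFTTTT
  TTTTTT
Step 2: 7 trees catch fire, 6 burn out
  ...FTT
  F.F.T.
  ...FTT
  F.FTTT
  TFTTTT
Step 3: 5 trees catch fire, 7 burn out
  ....FT
  ....T.
  ....FT
  ...FTT
  F.FTTT
Step 4: 5 trees catch fire, 5 burn out
  .....F
  ....F.
  .....F
  ....FT
  ...FTT

.....F
....F.
.....F
....FT
...FTT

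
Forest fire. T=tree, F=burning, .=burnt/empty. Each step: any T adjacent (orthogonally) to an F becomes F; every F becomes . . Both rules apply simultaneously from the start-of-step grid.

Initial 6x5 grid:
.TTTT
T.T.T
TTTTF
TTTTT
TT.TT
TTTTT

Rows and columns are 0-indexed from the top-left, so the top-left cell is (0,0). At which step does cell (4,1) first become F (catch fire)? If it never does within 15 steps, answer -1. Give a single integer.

Step 1: cell (4,1)='T' (+3 fires, +1 burnt)
Step 2: cell (4,1)='T' (+4 fires, +3 burnt)
Step 3: cell (4,1)='T' (+6 fires, +4 burnt)
Step 4: cell (4,1)='T' (+4 fires, +6 burnt)
Step 5: cell (4,1)='F' (+5 fires, +4 burnt)
  -> target ignites at step 5
Step 6: cell (4,1)='.' (+2 fires, +5 burnt)
Step 7: cell (4,1)='.' (+1 fires, +2 burnt)
Step 8: cell (4,1)='.' (+0 fires, +1 burnt)
  fire out at step 8

5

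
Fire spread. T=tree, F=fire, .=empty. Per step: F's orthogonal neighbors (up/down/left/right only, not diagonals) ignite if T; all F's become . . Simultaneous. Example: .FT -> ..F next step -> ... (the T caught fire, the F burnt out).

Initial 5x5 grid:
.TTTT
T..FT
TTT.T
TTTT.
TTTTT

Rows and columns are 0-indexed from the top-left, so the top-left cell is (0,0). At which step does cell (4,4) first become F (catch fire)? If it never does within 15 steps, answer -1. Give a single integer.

Step 1: cell (4,4)='T' (+2 fires, +1 burnt)
Step 2: cell (4,4)='T' (+3 fires, +2 burnt)
Step 3: cell (4,4)='T' (+1 fires, +3 burnt)
Step 4: cell (4,4)='T' (+0 fires, +1 burnt)
  fire out at step 4
Target never catches fire within 15 steps

-1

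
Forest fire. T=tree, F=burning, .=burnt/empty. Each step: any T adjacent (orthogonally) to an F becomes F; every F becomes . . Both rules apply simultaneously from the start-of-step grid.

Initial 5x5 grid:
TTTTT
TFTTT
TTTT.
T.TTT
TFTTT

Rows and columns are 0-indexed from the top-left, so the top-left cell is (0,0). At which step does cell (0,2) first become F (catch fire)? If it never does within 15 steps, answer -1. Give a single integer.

Step 1: cell (0,2)='T' (+6 fires, +2 burnt)
Step 2: cell (0,2)='F' (+8 fires, +6 burnt)
  -> target ignites at step 2
Step 3: cell (0,2)='.' (+5 fires, +8 burnt)
Step 4: cell (0,2)='.' (+2 fires, +5 burnt)
Step 5: cell (0,2)='.' (+0 fires, +2 burnt)
  fire out at step 5

2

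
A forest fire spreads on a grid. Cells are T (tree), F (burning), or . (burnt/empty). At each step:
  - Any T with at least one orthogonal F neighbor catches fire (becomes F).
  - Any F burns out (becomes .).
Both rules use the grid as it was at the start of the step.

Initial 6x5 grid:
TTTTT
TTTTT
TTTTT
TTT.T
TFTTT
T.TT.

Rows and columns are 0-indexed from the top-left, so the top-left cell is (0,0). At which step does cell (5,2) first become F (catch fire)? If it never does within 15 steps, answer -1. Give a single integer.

Step 1: cell (5,2)='T' (+3 fires, +1 burnt)
Step 2: cell (5,2)='F' (+6 fires, +3 burnt)
  -> target ignites at step 2
Step 3: cell (5,2)='.' (+5 fires, +6 burnt)
Step 4: cell (5,2)='.' (+5 fires, +5 burnt)
Step 5: cell (5,2)='.' (+4 fires, +5 burnt)
Step 6: cell (5,2)='.' (+2 fires, +4 burnt)
Step 7: cell (5,2)='.' (+1 fires, +2 burnt)
Step 8: cell (5,2)='.' (+0 fires, +1 burnt)
  fire out at step 8

2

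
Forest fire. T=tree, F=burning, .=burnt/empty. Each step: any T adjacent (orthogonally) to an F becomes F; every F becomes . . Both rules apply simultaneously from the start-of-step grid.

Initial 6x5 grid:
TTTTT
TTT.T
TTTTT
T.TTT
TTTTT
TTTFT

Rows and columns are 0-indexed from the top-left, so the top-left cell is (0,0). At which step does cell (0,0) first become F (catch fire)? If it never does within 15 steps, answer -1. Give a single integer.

Step 1: cell (0,0)='T' (+3 fires, +1 burnt)
Step 2: cell (0,0)='T' (+4 fires, +3 burnt)
Step 3: cell (0,0)='T' (+5 fires, +4 burnt)
Step 4: cell (0,0)='T' (+3 fires, +5 burnt)
Step 5: cell (0,0)='T' (+4 fires, +3 burnt)
Step 6: cell (0,0)='T' (+4 fires, +4 burnt)
Step 7: cell (0,0)='T' (+3 fires, +4 burnt)
Step 8: cell (0,0)='F' (+1 fires, +3 burnt)
  -> target ignites at step 8
Step 9: cell (0,0)='.' (+0 fires, +1 burnt)
  fire out at step 9

8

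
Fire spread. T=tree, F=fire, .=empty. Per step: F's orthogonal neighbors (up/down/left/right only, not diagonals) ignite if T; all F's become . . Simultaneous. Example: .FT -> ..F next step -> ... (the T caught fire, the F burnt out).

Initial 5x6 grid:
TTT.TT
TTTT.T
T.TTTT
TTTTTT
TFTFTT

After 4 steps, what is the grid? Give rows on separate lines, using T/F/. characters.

Step 1: 5 trees catch fire, 2 burn out
  TTT.TT
  TTTT.T
  T.TTTT
  TFTFTT
  F.F.FT
Step 2: 5 trees catch fire, 5 burn out
  TTT.TT
  TTTT.T
  T.TFTT
  F.F.FT
  .....F
Step 3: 5 trees catch fire, 5 burn out
  TTT.TT
  TTTF.T
  F.F.FT
  .....F
  ......
Step 4: 3 trees catch fire, 5 burn out
  TTT.TT
  FTF..T
  .....F
  ......
  ......

TTT.TT
FTF..T
.....F
......
......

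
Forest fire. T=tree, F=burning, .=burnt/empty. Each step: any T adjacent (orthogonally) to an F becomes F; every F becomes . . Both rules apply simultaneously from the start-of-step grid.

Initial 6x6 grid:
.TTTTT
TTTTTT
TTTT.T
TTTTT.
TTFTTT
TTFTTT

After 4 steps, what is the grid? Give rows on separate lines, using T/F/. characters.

Step 1: 5 trees catch fire, 2 burn out
  .TTTTT
  TTTTTT
  TTTT.T
  TTFTT.
  TF.FTT
  TF.FTT
Step 2: 7 trees catch fire, 5 burn out
  .TTTTT
  TTTTTT
  TTFT.T
  TF.FT.
  F...FT
  F...FT
Step 3: 7 trees catch fire, 7 burn out
  .TTTTT
  TTFTTT
  TF.F.T
  F...F.
  .....F
  .....F
Step 4: 4 trees catch fire, 7 burn out
  .TFTTT
  TF.FTT
  F....T
  ......
  ......
  ......

.TFTTT
TF.FTT
F....T
......
......
......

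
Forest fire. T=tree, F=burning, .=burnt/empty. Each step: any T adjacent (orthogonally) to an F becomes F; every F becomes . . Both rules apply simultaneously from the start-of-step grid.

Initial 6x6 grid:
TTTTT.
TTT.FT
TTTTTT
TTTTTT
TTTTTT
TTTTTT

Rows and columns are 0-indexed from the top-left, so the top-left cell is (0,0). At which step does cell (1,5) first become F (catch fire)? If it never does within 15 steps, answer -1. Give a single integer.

Step 1: cell (1,5)='F' (+3 fires, +1 burnt)
  -> target ignites at step 1
Step 2: cell (1,5)='.' (+4 fires, +3 burnt)
Step 3: cell (1,5)='.' (+5 fires, +4 burnt)
Step 4: cell (1,5)='.' (+7 fires, +5 burnt)
Step 5: cell (1,5)='.' (+7 fires, +7 burnt)
Step 6: cell (1,5)='.' (+4 fires, +7 burnt)
Step 7: cell (1,5)='.' (+2 fires, +4 burnt)
Step 8: cell (1,5)='.' (+1 fires, +2 burnt)
Step 9: cell (1,5)='.' (+0 fires, +1 burnt)
  fire out at step 9

1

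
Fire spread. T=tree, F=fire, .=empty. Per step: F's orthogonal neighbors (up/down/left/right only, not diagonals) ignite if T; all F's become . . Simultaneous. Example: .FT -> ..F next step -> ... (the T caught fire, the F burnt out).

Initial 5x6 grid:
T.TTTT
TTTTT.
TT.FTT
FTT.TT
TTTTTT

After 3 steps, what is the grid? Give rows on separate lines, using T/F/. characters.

Step 1: 5 trees catch fire, 2 burn out
  T.TTTT
  TTTFT.
  FT..FT
  .FT.TT
  FTTTTT
Step 2: 9 trees catch fire, 5 burn out
  T.TFTT
  FTF.F.
  .F...F
  ..F.FT
  .FTTTT
Step 3: 7 trees catch fire, 9 burn out
  F.F.FT
  .F....
  ......
  .....F
  ..FTFT

F.F.FT
.F....
......
.....F
..FTFT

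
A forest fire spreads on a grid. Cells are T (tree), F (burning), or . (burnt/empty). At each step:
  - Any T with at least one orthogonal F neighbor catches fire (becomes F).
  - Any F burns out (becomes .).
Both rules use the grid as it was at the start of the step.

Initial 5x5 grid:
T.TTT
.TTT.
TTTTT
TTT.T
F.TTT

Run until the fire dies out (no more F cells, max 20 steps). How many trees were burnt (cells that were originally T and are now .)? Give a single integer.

Step 1: +1 fires, +1 burnt (F count now 1)
Step 2: +2 fires, +1 burnt (F count now 2)
Step 3: +2 fires, +2 burnt (F count now 2)
Step 4: +3 fires, +2 burnt (F count now 3)
Step 5: +3 fires, +3 burnt (F count now 3)
Step 6: +4 fires, +3 burnt (F count now 4)
Step 7: +2 fires, +4 burnt (F count now 2)
Step 8: +1 fires, +2 burnt (F count now 1)
Step 9: +0 fires, +1 burnt (F count now 0)
Fire out after step 9
Initially T: 19, now '.': 24
Total burnt (originally-T cells now '.'): 18

Answer: 18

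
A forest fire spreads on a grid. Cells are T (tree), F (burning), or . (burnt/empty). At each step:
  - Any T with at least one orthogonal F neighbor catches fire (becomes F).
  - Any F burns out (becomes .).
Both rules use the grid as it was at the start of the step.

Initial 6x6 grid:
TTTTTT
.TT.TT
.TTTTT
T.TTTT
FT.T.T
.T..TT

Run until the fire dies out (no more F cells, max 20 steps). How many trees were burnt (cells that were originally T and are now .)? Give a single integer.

Step 1: +2 fires, +1 burnt (F count now 2)
Step 2: +1 fires, +2 burnt (F count now 1)
Step 3: +0 fires, +1 burnt (F count now 0)
Fire out after step 3
Initially T: 26, now '.': 13
Total burnt (originally-T cells now '.'): 3

Answer: 3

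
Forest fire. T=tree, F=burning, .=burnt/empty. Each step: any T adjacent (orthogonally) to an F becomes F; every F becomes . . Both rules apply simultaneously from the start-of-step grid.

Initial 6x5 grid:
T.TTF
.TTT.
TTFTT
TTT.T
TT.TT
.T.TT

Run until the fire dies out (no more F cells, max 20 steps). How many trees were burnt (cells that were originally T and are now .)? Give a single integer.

Step 1: +5 fires, +2 burnt (F count now 5)
Step 2: +6 fires, +5 burnt (F count now 6)
Step 3: +3 fires, +6 burnt (F count now 3)
Step 4: +3 fires, +3 burnt (F count now 3)
Step 5: +2 fires, +3 burnt (F count now 2)
Step 6: +1 fires, +2 burnt (F count now 1)
Step 7: +0 fires, +1 burnt (F count now 0)
Fire out after step 7
Initially T: 21, now '.': 29
Total burnt (originally-T cells now '.'): 20

Answer: 20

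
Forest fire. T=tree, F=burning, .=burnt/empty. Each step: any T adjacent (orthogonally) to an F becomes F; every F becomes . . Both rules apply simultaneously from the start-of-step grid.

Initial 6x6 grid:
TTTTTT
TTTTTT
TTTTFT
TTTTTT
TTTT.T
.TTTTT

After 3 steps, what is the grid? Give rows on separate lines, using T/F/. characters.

Step 1: 4 trees catch fire, 1 burn out
  TTTTTT
  TTTTFT
  TTTF.F
  TTTTFT
  TTTT.T
  .TTTTT
Step 2: 6 trees catch fire, 4 burn out
  TTTTFT
  TTTF.F
  TTF...
  TTTF.F
  TTTT.T
  .TTTTT
Step 3: 7 trees catch fire, 6 burn out
  TTTF.F
  TTF...
  TF....
  TTF...
  TTTF.F
  .TTTTT

TTTF.F
TTF...
TF....
TTF...
TTTF.F
.TTTTT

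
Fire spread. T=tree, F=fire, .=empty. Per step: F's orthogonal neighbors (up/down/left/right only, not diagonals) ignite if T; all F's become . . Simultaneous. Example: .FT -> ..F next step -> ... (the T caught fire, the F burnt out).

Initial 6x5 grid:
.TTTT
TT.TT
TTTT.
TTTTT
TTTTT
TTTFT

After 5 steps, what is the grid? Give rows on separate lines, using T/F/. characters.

Step 1: 3 trees catch fire, 1 burn out
  .TTTT
  TT.TT
  TTTT.
  TTTTT
  TTTFT
  TTF.F
Step 2: 4 trees catch fire, 3 burn out
  .TTTT
  TT.TT
  TTTT.
  TTTFT
  TTF.F
  TF...
Step 3: 5 trees catch fire, 4 burn out
  .TTTT
  TT.TT
  TTTF.
  TTF.F
  TF...
  F....
Step 4: 4 trees catch fire, 5 burn out
  .TTTT
  TT.FT
  TTF..
  TF...
  F....
  .....
Step 5: 4 trees catch fire, 4 burn out
  .TTFT
  TT..F
  TF...
  F....
  .....
  .....

.TTFT
TT..F
TF...
F....
.....
.....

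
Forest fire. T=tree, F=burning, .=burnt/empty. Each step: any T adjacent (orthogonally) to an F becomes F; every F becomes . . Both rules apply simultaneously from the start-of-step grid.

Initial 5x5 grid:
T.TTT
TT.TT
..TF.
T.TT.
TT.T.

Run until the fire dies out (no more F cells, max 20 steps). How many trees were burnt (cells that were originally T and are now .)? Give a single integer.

Answer: 9

Derivation:
Step 1: +3 fires, +1 burnt (F count now 3)
Step 2: +4 fires, +3 burnt (F count now 4)
Step 3: +2 fires, +4 burnt (F count now 2)
Step 4: +0 fires, +2 burnt (F count now 0)
Fire out after step 4
Initially T: 15, now '.': 19
Total burnt (originally-T cells now '.'): 9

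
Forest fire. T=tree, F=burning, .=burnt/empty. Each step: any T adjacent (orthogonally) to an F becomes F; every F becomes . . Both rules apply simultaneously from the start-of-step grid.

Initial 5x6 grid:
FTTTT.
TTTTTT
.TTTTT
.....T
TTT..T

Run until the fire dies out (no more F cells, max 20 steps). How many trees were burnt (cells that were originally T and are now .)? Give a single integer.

Answer: 17

Derivation:
Step 1: +2 fires, +1 burnt (F count now 2)
Step 2: +2 fires, +2 burnt (F count now 2)
Step 3: +3 fires, +2 burnt (F count now 3)
Step 4: +3 fires, +3 burnt (F count now 3)
Step 5: +2 fires, +3 burnt (F count now 2)
Step 6: +2 fires, +2 burnt (F count now 2)
Step 7: +1 fires, +2 burnt (F count now 1)
Step 8: +1 fires, +1 burnt (F count now 1)
Step 9: +1 fires, +1 burnt (F count now 1)
Step 10: +0 fires, +1 burnt (F count now 0)
Fire out after step 10
Initially T: 20, now '.': 27
Total burnt (originally-T cells now '.'): 17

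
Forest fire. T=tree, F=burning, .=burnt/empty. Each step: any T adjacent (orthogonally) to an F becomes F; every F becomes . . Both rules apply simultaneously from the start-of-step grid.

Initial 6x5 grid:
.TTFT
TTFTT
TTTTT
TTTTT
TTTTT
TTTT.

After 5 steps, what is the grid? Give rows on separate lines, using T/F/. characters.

Step 1: 5 trees catch fire, 2 burn out
  .TF.F
  TF.FT
  TTFTT
  TTTTT
  TTTTT
  TTTT.
Step 2: 6 trees catch fire, 5 burn out
  .F...
  F...F
  TF.FT
  TTFTT
  TTTTT
  TTTT.
Step 3: 5 trees catch fire, 6 burn out
  .....
  .....
  F...F
  TF.FT
  TTFTT
  TTTT.
Step 4: 5 trees catch fire, 5 burn out
  .....
  .....
  .....
  F...F
  TF.FT
  TTFT.
Step 5: 4 trees catch fire, 5 burn out
  .....
  .....
  .....
  .....
  F...F
  TF.F.

.....
.....
.....
.....
F...F
TF.F.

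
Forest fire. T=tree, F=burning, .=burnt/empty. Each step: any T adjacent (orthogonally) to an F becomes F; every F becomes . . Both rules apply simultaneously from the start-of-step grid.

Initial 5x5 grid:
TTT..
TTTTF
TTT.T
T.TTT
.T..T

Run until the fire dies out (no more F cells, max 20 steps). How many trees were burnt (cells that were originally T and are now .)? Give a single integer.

Step 1: +2 fires, +1 burnt (F count now 2)
Step 2: +2 fires, +2 burnt (F count now 2)
Step 3: +5 fires, +2 burnt (F count now 5)
Step 4: +4 fires, +5 burnt (F count now 4)
Step 5: +2 fires, +4 burnt (F count now 2)
Step 6: +1 fires, +2 burnt (F count now 1)
Step 7: +0 fires, +1 burnt (F count now 0)
Fire out after step 7
Initially T: 17, now '.': 24
Total burnt (originally-T cells now '.'): 16

Answer: 16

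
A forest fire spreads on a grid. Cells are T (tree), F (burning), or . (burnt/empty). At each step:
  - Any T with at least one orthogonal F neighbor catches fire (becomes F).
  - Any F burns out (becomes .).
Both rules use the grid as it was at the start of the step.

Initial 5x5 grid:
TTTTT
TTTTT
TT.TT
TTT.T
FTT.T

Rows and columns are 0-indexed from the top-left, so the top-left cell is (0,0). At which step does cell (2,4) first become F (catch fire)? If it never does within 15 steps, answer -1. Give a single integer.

Step 1: cell (2,4)='T' (+2 fires, +1 burnt)
Step 2: cell (2,4)='T' (+3 fires, +2 burnt)
Step 3: cell (2,4)='T' (+3 fires, +3 burnt)
Step 4: cell (2,4)='T' (+2 fires, +3 burnt)
Step 5: cell (2,4)='T' (+2 fires, +2 burnt)
Step 6: cell (2,4)='T' (+2 fires, +2 burnt)
Step 7: cell (2,4)='T' (+3 fires, +2 burnt)
Step 8: cell (2,4)='F' (+2 fires, +3 burnt)
  -> target ignites at step 8
Step 9: cell (2,4)='.' (+1 fires, +2 burnt)
Step 10: cell (2,4)='.' (+1 fires, +1 burnt)
Step 11: cell (2,4)='.' (+0 fires, +1 burnt)
  fire out at step 11

8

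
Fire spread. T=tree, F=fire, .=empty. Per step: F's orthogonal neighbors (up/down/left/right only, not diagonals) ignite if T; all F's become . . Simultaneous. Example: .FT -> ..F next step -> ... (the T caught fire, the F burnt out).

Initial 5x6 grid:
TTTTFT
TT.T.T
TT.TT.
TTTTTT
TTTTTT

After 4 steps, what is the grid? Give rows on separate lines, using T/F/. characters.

Step 1: 2 trees catch fire, 1 burn out
  TTTF.F
  TT.T.T
  TT.TT.
  TTTTTT
  TTTTTT
Step 2: 3 trees catch fire, 2 burn out
  TTF...
  TT.F.F
  TT.TT.
  TTTTTT
  TTTTTT
Step 3: 2 trees catch fire, 3 burn out
  TF....
  TT....
  TT.FT.
  TTTTTT
  TTTTTT
Step 4: 4 trees catch fire, 2 burn out
  F.....
  TF....
  TT..F.
  TTTFTT
  TTTTTT

F.....
TF....
TT..F.
TTTFTT
TTTTTT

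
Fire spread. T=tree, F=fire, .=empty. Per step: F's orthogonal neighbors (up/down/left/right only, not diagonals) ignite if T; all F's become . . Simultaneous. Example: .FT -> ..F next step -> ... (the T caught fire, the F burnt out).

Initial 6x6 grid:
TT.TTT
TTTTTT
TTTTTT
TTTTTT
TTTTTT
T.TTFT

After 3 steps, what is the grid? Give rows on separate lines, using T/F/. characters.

Step 1: 3 trees catch fire, 1 burn out
  TT.TTT
  TTTTTT
  TTTTTT
  TTTTTT
  TTTTFT
  T.TF.F
Step 2: 4 trees catch fire, 3 burn out
  TT.TTT
  TTTTTT
  TTTTTT
  TTTTFT
  TTTF.F
  T.F...
Step 3: 4 trees catch fire, 4 burn out
  TT.TTT
  TTTTTT
  TTTTFT
  TTTF.F
  TTF...
  T.....

TT.TTT
TTTTTT
TTTTFT
TTTF.F
TTF...
T.....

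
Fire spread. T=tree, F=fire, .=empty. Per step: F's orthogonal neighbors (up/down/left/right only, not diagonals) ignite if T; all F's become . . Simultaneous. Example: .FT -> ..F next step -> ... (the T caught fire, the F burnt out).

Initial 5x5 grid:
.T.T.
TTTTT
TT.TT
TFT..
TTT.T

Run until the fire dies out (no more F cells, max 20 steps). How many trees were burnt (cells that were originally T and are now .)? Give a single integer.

Step 1: +4 fires, +1 burnt (F count now 4)
Step 2: +4 fires, +4 burnt (F count now 4)
Step 3: +3 fires, +4 burnt (F count now 3)
Step 4: +1 fires, +3 burnt (F count now 1)
Step 5: +3 fires, +1 burnt (F count now 3)
Step 6: +1 fires, +3 burnt (F count now 1)
Step 7: +0 fires, +1 burnt (F count now 0)
Fire out after step 7
Initially T: 17, now '.': 24
Total burnt (originally-T cells now '.'): 16

Answer: 16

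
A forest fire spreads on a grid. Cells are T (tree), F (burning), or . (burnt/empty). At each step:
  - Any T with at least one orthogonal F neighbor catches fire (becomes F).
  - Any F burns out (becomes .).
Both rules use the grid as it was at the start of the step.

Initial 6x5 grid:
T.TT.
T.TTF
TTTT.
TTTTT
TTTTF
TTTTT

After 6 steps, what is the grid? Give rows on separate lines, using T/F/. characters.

Step 1: 4 trees catch fire, 2 burn out
  T.TT.
  T.TF.
  TTTT.
  TTTTF
  TTTF.
  TTTTF
Step 2: 6 trees catch fire, 4 burn out
  T.TF.
  T.F..
  TTTF.
  TTTF.
  TTF..
  TTTF.
Step 3: 5 trees catch fire, 6 burn out
  T.F..
  T....
  TTF..
  TTF..
  TF...
  TTF..
Step 4: 4 trees catch fire, 5 burn out
  T....
  T....
  TF...
  TF...
  F....
  TF...
Step 5: 3 trees catch fire, 4 burn out
  T....
  T....
  F....
  F....
  .....
  F....
Step 6: 1 trees catch fire, 3 burn out
  T....
  F....
  .....
  .....
  .....
  .....

T....
F....
.....
.....
.....
.....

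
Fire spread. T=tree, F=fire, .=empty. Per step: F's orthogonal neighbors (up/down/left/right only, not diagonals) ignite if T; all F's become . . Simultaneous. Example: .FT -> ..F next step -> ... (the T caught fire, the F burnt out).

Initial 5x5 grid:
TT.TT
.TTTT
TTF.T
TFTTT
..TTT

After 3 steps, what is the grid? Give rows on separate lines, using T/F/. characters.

Step 1: 4 trees catch fire, 2 burn out
  TT.TT
  .TFTT
  TF..T
  F.FTT
  ..TTT
Step 2: 5 trees catch fire, 4 burn out
  TT.TT
  .F.FT
  F...T
  ...FT
  ..FTT
Step 3: 5 trees catch fire, 5 burn out
  TF.FT
  ....F
  ....T
  ....F
  ...FT

TF.FT
....F
....T
....F
...FT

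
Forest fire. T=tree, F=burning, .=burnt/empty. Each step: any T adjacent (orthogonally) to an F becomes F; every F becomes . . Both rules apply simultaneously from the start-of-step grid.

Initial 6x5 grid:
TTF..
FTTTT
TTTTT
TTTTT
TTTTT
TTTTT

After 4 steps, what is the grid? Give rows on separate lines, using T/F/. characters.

Step 1: 5 trees catch fire, 2 burn out
  FF...
  .FFTT
  FTTTT
  TTTTT
  TTTTT
  TTTTT
Step 2: 4 trees catch fire, 5 burn out
  .....
  ...FT
  .FFTT
  FTTTT
  TTTTT
  TTTTT
Step 3: 5 trees catch fire, 4 burn out
  .....
  ....F
  ...FT
  .FFTT
  FTTTT
  TTTTT
Step 4: 5 trees catch fire, 5 burn out
  .....
  .....
  ....F
  ...FT
  .FFTT
  FTTTT

.....
.....
....F
...FT
.FFTT
FTTTT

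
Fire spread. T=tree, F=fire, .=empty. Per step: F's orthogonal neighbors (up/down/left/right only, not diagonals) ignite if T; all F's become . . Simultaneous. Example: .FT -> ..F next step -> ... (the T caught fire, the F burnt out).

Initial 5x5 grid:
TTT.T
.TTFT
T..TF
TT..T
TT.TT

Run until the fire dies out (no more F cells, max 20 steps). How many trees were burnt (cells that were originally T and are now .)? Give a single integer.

Step 1: +4 fires, +2 burnt (F count now 4)
Step 2: +4 fires, +4 burnt (F count now 4)
Step 3: +2 fires, +4 burnt (F count now 2)
Step 4: +1 fires, +2 burnt (F count now 1)
Step 5: +0 fires, +1 burnt (F count now 0)
Fire out after step 5
Initially T: 16, now '.': 20
Total burnt (originally-T cells now '.'): 11

Answer: 11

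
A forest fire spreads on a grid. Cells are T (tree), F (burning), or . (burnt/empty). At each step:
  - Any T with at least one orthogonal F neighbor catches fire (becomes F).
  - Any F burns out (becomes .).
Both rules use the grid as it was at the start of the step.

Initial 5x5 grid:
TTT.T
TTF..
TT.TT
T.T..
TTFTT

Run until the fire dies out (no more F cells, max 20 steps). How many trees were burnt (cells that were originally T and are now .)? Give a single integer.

Answer: 13

Derivation:
Step 1: +5 fires, +2 burnt (F count now 5)
Step 2: +5 fires, +5 burnt (F count now 5)
Step 3: +3 fires, +5 burnt (F count now 3)
Step 4: +0 fires, +3 burnt (F count now 0)
Fire out after step 4
Initially T: 16, now '.': 22
Total burnt (originally-T cells now '.'): 13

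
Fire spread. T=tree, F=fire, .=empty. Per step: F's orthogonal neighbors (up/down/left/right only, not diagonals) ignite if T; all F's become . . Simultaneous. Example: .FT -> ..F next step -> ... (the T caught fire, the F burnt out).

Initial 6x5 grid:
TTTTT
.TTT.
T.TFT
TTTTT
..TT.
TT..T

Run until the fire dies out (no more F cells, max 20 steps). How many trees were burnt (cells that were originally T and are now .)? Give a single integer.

Step 1: +4 fires, +1 burnt (F count now 4)
Step 2: +5 fires, +4 burnt (F count now 5)
Step 3: +5 fires, +5 burnt (F count now 5)
Step 4: +2 fires, +5 burnt (F count now 2)
Step 5: +2 fires, +2 burnt (F count now 2)
Step 6: +0 fires, +2 burnt (F count now 0)
Fire out after step 6
Initially T: 21, now '.': 27
Total burnt (originally-T cells now '.'): 18

Answer: 18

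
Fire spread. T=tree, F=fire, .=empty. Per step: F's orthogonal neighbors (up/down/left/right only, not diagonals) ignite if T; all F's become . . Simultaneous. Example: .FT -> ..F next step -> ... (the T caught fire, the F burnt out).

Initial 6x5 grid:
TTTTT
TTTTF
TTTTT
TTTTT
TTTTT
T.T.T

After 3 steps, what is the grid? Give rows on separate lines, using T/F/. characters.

Step 1: 3 trees catch fire, 1 burn out
  TTTTF
  TTTF.
  TTTTF
  TTTTT
  TTTTT
  T.T.T
Step 2: 4 trees catch fire, 3 burn out
  TTTF.
  TTF..
  TTTF.
  TTTTF
  TTTTT
  T.T.T
Step 3: 5 trees catch fire, 4 burn out
  TTF..
  TF...
  TTF..
  TTTF.
  TTTTF
  T.T.T

TTF..
TF...
TTF..
TTTF.
TTTTF
T.T.T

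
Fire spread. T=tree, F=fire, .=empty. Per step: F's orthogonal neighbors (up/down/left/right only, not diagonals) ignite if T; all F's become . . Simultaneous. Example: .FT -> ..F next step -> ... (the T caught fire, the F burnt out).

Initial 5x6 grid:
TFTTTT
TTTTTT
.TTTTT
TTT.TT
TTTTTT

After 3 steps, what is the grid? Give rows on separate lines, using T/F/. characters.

Step 1: 3 trees catch fire, 1 burn out
  F.FTTT
  TFTTTT
  .TTTTT
  TTT.TT
  TTTTTT
Step 2: 4 trees catch fire, 3 burn out
  ...FTT
  F.FTTT
  .FTTTT
  TTT.TT
  TTTTTT
Step 3: 4 trees catch fire, 4 burn out
  ....FT
  ...FTT
  ..FTTT
  TFT.TT
  TTTTTT

....FT
...FTT
..FTTT
TFT.TT
TTTTTT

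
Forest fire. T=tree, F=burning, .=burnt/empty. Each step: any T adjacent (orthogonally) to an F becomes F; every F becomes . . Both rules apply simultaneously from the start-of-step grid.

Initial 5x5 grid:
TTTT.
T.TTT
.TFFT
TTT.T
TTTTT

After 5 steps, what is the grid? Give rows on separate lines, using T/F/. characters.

Step 1: 5 trees catch fire, 2 burn out
  TTTT.
  T.FFT
  .F..F
  TTF.T
  TTTTT
Step 2: 6 trees catch fire, 5 burn out
  TTFF.
  T...F
  .....
  TF..F
  TTFTT
Step 3: 5 trees catch fire, 6 burn out
  TF...
  T....
  .....
  F....
  TF.FF
Step 4: 2 trees catch fire, 5 burn out
  F....
  T....
  .....
  .....
  F....
Step 5: 1 trees catch fire, 2 burn out
  .....
  F....
  .....
  .....
  .....

.....
F....
.....
.....
.....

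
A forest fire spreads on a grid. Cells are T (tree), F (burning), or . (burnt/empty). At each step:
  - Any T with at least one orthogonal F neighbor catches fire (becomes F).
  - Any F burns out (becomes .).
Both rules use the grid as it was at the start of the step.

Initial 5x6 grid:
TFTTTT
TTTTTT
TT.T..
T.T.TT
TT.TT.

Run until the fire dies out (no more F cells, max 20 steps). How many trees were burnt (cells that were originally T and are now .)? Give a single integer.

Answer: 17

Derivation:
Step 1: +3 fires, +1 burnt (F count now 3)
Step 2: +4 fires, +3 burnt (F count now 4)
Step 3: +3 fires, +4 burnt (F count now 3)
Step 4: +4 fires, +3 burnt (F count now 4)
Step 5: +2 fires, +4 burnt (F count now 2)
Step 6: +1 fires, +2 burnt (F count now 1)
Step 7: +0 fires, +1 burnt (F count now 0)
Fire out after step 7
Initially T: 22, now '.': 25
Total burnt (originally-T cells now '.'): 17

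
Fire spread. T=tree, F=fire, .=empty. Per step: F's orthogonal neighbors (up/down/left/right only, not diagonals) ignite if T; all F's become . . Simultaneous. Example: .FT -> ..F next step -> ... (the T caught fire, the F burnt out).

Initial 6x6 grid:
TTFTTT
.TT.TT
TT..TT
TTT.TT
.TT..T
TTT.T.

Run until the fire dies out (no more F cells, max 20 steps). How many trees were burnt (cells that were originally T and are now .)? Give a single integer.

Step 1: +3 fires, +1 burnt (F count now 3)
Step 2: +3 fires, +3 burnt (F count now 3)
Step 3: +3 fires, +3 burnt (F count now 3)
Step 4: +4 fires, +3 burnt (F count now 4)
Step 5: +5 fires, +4 burnt (F count now 5)
Step 6: +3 fires, +5 burnt (F count now 3)
Step 7: +3 fires, +3 burnt (F count now 3)
Step 8: +0 fires, +3 burnt (F count now 0)
Fire out after step 8
Initially T: 25, now '.': 35
Total burnt (originally-T cells now '.'): 24

Answer: 24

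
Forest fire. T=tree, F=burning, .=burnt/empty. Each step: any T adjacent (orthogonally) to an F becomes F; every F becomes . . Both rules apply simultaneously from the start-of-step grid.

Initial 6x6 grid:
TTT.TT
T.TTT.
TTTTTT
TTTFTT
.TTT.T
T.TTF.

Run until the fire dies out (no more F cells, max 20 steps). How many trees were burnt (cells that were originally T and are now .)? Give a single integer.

Answer: 26

Derivation:
Step 1: +5 fires, +2 burnt (F count now 5)
Step 2: +7 fires, +5 burnt (F count now 7)
Step 3: +7 fires, +7 burnt (F count now 7)
Step 4: +3 fires, +7 burnt (F count now 3)
Step 5: +3 fires, +3 burnt (F count now 3)
Step 6: +1 fires, +3 burnt (F count now 1)
Step 7: +0 fires, +1 burnt (F count now 0)
Fire out after step 7
Initially T: 27, now '.': 35
Total burnt (originally-T cells now '.'): 26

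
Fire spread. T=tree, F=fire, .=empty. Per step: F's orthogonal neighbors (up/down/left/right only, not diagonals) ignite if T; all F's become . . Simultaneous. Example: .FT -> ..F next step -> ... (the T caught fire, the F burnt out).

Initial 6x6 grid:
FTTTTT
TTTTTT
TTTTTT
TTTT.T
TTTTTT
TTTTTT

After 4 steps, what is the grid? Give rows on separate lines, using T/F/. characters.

Step 1: 2 trees catch fire, 1 burn out
  .FTTTT
  FTTTTT
  TTTTTT
  TTTT.T
  TTTTTT
  TTTTTT
Step 2: 3 trees catch fire, 2 burn out
  ..FTTT
  .FTTTT
  FTTTTT
  TTTT.T
  TTTTTT
  TTTTTT
Step 3: 4 trees catch fire, 3 burn out
  ...FTT
  ..FTTT
  .FTTTT
  FTTT.T
  TTTTTT
  TTTTTT
Step 4: 5 trees catch fire, 4 burn out
  ....FT
  ...FTT
  ..FTTT
  .FTT.T
  FTTTTT
  TTTTTT

....FT
...FTT
..FTTT
.FTT.T
FTTTTT
TTTTTT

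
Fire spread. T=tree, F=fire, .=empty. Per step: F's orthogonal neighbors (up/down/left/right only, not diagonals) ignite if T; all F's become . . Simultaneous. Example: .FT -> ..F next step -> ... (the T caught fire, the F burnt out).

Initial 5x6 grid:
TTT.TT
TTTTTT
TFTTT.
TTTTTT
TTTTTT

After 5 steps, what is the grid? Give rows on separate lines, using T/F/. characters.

Step 1: 4 trees catch fire, 1 burn out
  TTT.TT
  TFTTTT
  F.FTT.
  TFTTTT
  TTTTTT
Step 2: 7 trees catch fire, 4 burn out
  TFT.TT
  F.FTTT
  ...FT.
  F.FTTT
  TFTTTT
Step 3: 7 trees catch fire, 7 burn out
  F.F.TT
  ...FTT
  ....F.
  ...FTT
  F.FTTT
Step 4: 3 trees catch fire, 7 burn out
  ....TT
  ....FT
  ......
  ....FT
  ...FTT
Step 5: 4 trees catch fire, 3 burn out
  ....FT
  .....F
  ......
  .....F
  ....FT

....FT
.....F
......
.....F
....FT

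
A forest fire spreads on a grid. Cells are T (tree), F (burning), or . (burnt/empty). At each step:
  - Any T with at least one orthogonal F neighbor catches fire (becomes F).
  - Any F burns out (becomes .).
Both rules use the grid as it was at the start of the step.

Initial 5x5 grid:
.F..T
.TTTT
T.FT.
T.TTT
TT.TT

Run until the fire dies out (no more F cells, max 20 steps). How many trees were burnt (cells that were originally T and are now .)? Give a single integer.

Answer: 11

Derivation:
Step 1: +4 fires, +2 burnt (F count now 4)
Step 2: +2 fires, +4 burnt (F count now 2)
Step 3: +3 fires, +2 burnt (F count now 3)
Step 4: +2 fires, +3 burnt (F count now 2)
Step 5: +0 fires, +2 burnt (F count now 0)
Fire out after step 5
Initially T: 15, now '.': 21
Total burnt (originally-T cells now '.'): 11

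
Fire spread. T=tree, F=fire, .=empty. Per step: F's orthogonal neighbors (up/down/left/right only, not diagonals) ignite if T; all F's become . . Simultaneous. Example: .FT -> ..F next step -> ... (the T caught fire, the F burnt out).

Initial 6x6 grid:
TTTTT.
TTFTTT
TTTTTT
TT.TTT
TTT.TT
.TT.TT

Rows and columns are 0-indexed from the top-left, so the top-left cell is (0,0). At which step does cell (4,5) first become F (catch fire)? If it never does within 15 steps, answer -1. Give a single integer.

Step 1: cell (4,5)='T' (+4 fires, +1 burnt)
Step 2: cell (4,5)='T' (+6 fires, +4 burnt)
Step 3: cell (4,5)='T' (+7 fires, +6 burnt)
Step 4: cell (4,5)='T' (+4 fires, +7 burnt)
Step 5: cell (4,5)='T' (+5 fires, +4 burnt)
Step 6: cell (4,5)='F' (+3 fires, +5 burnt)
  -> target ignites at step 6
Step 7: cell (4,5)='.' (+1 fires, +3 burnt)
Step 8: cell (4,5)='.' (+0 fires, +1 burnt)
  fire out at step 8

6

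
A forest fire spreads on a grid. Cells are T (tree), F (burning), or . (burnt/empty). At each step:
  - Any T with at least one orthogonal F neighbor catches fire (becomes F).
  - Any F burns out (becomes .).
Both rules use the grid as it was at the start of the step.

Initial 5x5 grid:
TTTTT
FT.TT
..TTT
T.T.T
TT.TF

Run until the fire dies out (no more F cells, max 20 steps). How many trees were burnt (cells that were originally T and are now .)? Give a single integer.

Step 1: +4 fires, +2 burnt (F count now 4)
Step 2: +2 fires, +4 burnt (F count now 2)
Step 3: +3 fires, +2 burnt (F count now 3)
Step 4: +4 fires, +3 burnt (F count now 4)
Step 5: +1 fires, +4 burnt (F count now 1)
Step 6: +0 fires, +1 burnt (F count now 0)
Fire out after step 6
Initially T: 17, now '.': 22
Total burnt (originally-T cells now '.'): 14

Answer: 14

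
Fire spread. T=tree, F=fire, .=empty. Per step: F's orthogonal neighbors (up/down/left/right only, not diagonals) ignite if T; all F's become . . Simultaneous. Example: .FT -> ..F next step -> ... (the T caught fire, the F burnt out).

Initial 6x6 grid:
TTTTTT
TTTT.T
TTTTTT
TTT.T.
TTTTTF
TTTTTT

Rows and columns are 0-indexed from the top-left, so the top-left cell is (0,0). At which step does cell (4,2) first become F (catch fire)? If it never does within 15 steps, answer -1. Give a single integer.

Step 1: cell (4,2)='T' (+2 fires, +1 burnt)
Step 2: cell (4,2)='T' (+3 fires, +2 burnt)
Step 3: cell (4,2)='F' (+3 fires, +3 burnt)
  -> target ignites at step 3
Step 4: cell (4,2)='.' (+5 fires, +3 burnt)
Step 5: cell (4,2)='.' (+6 fires, +5 burnt)
Step 6: cell (4,2)='.' (+6 fires, +6 burnt)
Step 7: cell (4,2)='.' (+4 fires, +6 burnt)
Step 8: cell (4,2)='.' (+2 fires, +4 burnt)
Step 9: cell (4,2)='.' (+1 fires, +2 burnt)
Step 10: cell (4,2)='.' (+0 fires, +1 burnt)
  fire out at step 10

3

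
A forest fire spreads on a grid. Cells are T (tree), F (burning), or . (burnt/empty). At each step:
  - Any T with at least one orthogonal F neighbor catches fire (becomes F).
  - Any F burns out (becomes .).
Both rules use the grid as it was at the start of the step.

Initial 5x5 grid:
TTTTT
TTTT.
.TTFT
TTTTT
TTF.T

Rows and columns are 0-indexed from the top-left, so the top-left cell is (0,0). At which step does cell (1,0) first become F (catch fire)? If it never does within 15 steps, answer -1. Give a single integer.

Step 1: cell (1,0)='T' (+6 fires, +2 burnt)
Step 2: cell (1,0)='T' (+6 fires, +6 burnt)
Step 3: cell (1,0)='T' (+5 fires, +6 burnt)
Step 4: cell (1,0)='F' (+2 fires, +5 burnt)
  -> target ignites at step 4
Step 5: cell (1,0)='.' (+1 fires, +2 burnt)
Step 6: cell (1,0)='.' (+0 fires, +1 burnt)
  fire out at step 6

4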